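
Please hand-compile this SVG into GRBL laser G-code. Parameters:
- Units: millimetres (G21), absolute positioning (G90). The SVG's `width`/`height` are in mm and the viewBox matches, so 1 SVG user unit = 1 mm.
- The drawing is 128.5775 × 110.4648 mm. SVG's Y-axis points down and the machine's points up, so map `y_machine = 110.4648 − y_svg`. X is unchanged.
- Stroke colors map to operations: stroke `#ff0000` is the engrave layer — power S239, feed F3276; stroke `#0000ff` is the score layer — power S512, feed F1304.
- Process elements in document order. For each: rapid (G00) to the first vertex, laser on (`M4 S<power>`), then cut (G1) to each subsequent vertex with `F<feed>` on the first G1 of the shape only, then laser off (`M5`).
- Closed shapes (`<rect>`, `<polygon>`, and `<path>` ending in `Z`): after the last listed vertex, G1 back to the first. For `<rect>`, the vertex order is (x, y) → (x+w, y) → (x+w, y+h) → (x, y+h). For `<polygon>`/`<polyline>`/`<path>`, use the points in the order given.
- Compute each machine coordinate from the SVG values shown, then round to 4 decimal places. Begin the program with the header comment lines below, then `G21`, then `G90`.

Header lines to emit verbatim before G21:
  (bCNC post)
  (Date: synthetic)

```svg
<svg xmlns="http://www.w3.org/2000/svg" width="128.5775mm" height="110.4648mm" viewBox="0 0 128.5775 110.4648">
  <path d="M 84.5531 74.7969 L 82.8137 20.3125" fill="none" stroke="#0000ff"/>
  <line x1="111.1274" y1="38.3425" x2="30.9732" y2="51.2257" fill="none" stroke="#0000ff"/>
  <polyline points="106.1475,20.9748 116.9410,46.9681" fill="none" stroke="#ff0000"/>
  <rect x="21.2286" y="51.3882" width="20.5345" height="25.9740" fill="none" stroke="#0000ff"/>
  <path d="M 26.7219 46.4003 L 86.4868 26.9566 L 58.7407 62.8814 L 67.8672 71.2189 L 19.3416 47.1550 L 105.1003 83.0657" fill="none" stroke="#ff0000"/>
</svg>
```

(bCNC post)
(Date: synthetic)
G21
G90
G00 X84.5531 Y35.6679
M4 S512
G1 X82.8137 Y90.1523 F1304
M5
G00 X111.1274 Y72.1223
M4 S512
G1 X30.9732 Y59.2391 F1304
M5
G00 X106.1475 Y89.4900
M4 S239
G1 X116.9410 Y63.4967 F3276
M5
G00 X21.2286 Y59.0766
M4 S512
G1 X41.7631 Y59.0766 F1304
G1 X41.7631 Y33.1026
G1 X21.2286 Y33.1026
G1 X21.2286 Y59.0766
M5
G00 X26.7219 Y64.0645
M4 S239
G1 X86.4868 Y83.5082 F3276
G1 X58.7407 Y47.5834
G1 X67.8672 Y39.2459
G1 X19.3416 Y63.3098
G1 X105.1003 Y27.3991
M5

viewBox `0 0 128.5775 110.4648` with mm width/height → 1 unit = 1 mm. Flip: y_m = 110.4648 − y_svg.

**Shape 1** — `<path>` line segment, stroke `#0000ff` → score (S512, F1304). Machine vertices: (84.5531,35.6679) → (82.8137,90.1523). Open path.

**Shape 2** — `<line>` line segment, stroke `#0000ff` → score (S512, F1304). Machine vertices: (111.1274,72.1223) → (30.9732,59.2391). Open path.

**Shape 3** — `<polyline>` line segment, stroke `#ff0000` → engrave (S239, F3276). Machine vertices: (106.1475,89.4900) → (116.9410,63.4967). Open path.

**Shape 4** — `<rect>` rectangle, stroke `#0000ff` → score (S512, F1304). Machine vertices: (21.2286,59.0766) → (41.7631,59.0766) → (41.7631,33.1026) → (21.2286,33.1026) → (21.2286,59.0766). Closed: final G1 returns to the first vertex.

**Shape 5** — `<path>` open polyline, stroke `#ff0000` → engrave (S239, F3276). Machine vertices: (26.7219,64.0645) → (86.4868,83.5082) → (58.7407,47.5834) → (67.8672,39.2459) → (19.3416,63.3098) → (105.1003,27.3991). Open path.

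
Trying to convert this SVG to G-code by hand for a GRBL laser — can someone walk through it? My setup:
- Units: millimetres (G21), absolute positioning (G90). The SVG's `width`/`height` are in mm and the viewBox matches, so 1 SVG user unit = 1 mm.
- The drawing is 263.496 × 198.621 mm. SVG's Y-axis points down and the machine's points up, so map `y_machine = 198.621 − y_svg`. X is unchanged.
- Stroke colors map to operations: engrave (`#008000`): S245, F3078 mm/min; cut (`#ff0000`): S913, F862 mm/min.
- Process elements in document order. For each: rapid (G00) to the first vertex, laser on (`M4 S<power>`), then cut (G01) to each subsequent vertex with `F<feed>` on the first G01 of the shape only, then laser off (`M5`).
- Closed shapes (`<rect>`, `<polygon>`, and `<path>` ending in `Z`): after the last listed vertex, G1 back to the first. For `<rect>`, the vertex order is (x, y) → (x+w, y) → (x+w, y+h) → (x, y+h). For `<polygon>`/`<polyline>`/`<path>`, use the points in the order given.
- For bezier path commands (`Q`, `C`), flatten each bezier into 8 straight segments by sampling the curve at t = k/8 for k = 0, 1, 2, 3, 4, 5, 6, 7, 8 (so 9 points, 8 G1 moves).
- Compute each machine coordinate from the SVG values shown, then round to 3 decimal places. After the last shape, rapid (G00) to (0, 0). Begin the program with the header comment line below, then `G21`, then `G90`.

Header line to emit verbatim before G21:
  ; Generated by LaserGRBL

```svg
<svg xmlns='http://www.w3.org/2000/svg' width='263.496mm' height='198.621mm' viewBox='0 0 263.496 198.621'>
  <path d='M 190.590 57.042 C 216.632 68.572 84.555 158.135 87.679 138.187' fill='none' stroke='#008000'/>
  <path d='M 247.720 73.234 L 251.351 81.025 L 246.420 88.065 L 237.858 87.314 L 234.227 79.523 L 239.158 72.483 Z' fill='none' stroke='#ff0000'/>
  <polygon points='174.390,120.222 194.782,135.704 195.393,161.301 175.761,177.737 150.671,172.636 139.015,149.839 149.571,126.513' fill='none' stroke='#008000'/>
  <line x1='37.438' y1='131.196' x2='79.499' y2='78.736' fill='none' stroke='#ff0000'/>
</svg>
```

; Generated by LaserGRBL
G21
G90
G00 X190.590 Y141.579
M4 S245
G01 X193.517 Y133.964 F3078
G01 X185.057 Y121.231
G01 X168.649 Y105.578
G01 X147.729 Y89.202
G01 X125.734 Y74.302
G01 X106.103 Y63.076
G01 X92.272 Y57.721
G01 X87.679 Y60.434
M5
G00 X247.720 Y125.387
M4 S913
G01 X251.351 Y117.596 F862
G01 X246.420 Y110.556
G01 X237.858 Y111.307
G01 X234.227 Y119.098
G01 X239.158 Y126.138
G01 X247.720 Y125.387
M5
G00 X174.390 Y78.399
M4 S245
G01 X194.782 Y62.917 F3078
G01 X195.393 Y37.320
G01 X175.761 Y20.884
G01 X150.671 Y25.985
G01 X139.015 Y48.782
G01 X149.571 Y72.108
G01 X174.390 Y78.399
M5
G00 X37.438 Y67.425
M4 S913
G01 X79.499 Y119.885 F862
M5
G00 X0.000 Y0.000

Since the viewBox matches the mm dimensions, user units are millimetres directly. The only transform is the Y-flip y_m = 198.621 − y_svg.

Shape 1 is a cubic bezier drawn with `<path>`. Its stroke #008000 means engrave at S245, F3078. After flipping Y the toolpath is (190.590,141.579) → (193.517,133.964) → (185.057,121.231) → (168.649,105.578) → (147.729,89.202) → (125.734,74.302) → (106.103,63.076) → (92.272,57.721) → (87.679,60.434).

Shape 2 is a regular polygon drawn with `<path>`. Its stroke #ff0000 means cut at S913, F862. After flipping Y the toolpath is (247.720,125.387) → (251.351,117.596) → (246.420,110.556) → (237.858,111.307) → (234.227,119.098) → (239.158,126.138) → (247.720,125.387), returning to the start.

Shape 3 is a regular polygon drawn with `<polygon>`. Its stroke #008000 means engrave at S245, F3078. After flipping Y the toolpath is (174.390,78.399) → (194.782,62.917) → (195.393,37.320) → (175.761,20.884) → (150.671,25.985) → (139.015,48.782) → (149.571,72.108) → (174.390,78.399), returning to the start.

Shape 4 is a line segment drawn with `<line>`. Its stroke #ff0000 means cut at S913, F862. After flipping Y the toolpath is (37.438,67.425) → (79.499,119.885).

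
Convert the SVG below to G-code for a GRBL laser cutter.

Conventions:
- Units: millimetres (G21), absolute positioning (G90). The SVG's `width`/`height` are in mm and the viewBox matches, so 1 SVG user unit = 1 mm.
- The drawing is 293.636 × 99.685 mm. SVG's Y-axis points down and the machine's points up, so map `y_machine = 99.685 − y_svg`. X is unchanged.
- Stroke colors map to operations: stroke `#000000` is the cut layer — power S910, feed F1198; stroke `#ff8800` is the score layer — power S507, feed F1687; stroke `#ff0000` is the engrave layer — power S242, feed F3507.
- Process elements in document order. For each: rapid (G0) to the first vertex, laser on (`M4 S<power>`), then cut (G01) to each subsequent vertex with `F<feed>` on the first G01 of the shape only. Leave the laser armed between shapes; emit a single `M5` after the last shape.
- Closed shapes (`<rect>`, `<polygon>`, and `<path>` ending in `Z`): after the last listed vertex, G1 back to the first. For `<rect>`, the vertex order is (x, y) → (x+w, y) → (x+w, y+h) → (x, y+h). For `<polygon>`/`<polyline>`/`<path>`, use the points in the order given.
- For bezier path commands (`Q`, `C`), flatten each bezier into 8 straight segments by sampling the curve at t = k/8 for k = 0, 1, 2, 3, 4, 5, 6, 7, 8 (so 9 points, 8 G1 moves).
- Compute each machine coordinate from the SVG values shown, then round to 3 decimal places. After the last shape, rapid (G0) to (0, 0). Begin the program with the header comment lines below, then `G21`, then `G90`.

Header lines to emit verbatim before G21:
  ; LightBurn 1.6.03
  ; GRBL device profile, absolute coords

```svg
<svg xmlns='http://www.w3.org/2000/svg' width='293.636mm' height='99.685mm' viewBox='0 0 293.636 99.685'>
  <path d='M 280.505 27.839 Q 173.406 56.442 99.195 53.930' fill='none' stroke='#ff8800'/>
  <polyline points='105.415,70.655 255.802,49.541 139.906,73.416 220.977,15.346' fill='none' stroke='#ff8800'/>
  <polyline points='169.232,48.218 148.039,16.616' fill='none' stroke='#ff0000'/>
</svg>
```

; LightBurn 1.6.03
; GRBL device profile, absolute coords
G21
G90
G0 X280.505 Y71.846
M4 S507
G01 X254.244 Y65.181 F1687
G01 X229.011 Y59.489
G01 X204.806 Y54.769
G01 X181.628 Y51.022
G01 X159.478 Y48.247
G01 X138.356 Y46.444
G01 X118.262 Y45.613
G01 X99.195 Y45.755
G0 X105.415 Y29.030
M4 S507
G01 X255.802 Y50.144 F1687
G01 X139.906 Y26.269
G01 X220.977 Y84.339
G0 X169.232 Y51.467
M4 S242
G01 X148.039 Y83.069 F3507
M5
G0 X0.000 Y0.000

viewBox `0 0 293.636 99.685` with mm width/height → 1 unit = 1 mm. Flip: y_m = 99.685 − y_svg.

**Shape 1** — `<path>` quadratic bezier, stroke `#ff8800` → score (S507, F1687). Control points (SVG): P0=(280.505,27.839), P1=(173.406,56.442), P2=(99.195,53.930); sampled at t=k/8. Machine vertices: (280.505,71.846) → (254.244,65.181) → (229.011,59.489) → (204.806,54.769) → (181.628,51.022) → (159.478,48.247) → (138.356,46.444) → (118.262,45.613) → (99.195,45.755). Open path.

**Shape 2** — `<polyline>` open polyline, stroke `#ff8800` → score (S507, F1687). Machine vertices: (105.415,29.030) → (255.802,50.144) → (139.906,26.269) → (220.977,84.339). Open path.

**Shape 3** — `<polyline>` line segment, stroke `#ff0000` → engrave (S242, F3507). Machine vertices: (169.232,51.467) → (148.039,83.069). Open path.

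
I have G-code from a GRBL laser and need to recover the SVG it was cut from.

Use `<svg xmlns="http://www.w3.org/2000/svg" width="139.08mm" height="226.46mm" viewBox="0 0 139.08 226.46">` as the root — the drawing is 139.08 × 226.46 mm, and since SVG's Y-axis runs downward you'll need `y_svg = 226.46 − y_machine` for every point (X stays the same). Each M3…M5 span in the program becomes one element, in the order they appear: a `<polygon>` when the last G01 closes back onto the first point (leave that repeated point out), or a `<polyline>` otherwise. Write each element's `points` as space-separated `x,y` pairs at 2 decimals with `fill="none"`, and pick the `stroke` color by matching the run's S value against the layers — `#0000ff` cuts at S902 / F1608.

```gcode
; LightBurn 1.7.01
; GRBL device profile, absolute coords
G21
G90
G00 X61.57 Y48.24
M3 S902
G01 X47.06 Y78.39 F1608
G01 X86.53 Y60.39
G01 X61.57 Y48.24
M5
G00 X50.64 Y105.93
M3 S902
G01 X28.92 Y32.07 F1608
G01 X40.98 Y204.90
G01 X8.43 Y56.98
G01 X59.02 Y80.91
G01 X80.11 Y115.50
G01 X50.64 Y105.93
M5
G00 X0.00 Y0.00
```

Each laser-on run becomes one SVG element. Flip Y back into SVG space with y_svg = 226.46 − y_machine. Every run uses S902, so all elements get stroke `#0000ff` (cut).

Run 1: The run returns to its start, so emit a `<polygon>` with points (Y-flipped): 61.57,178.22 47.06,148.07 86.53,166.07.

Run 2: The run returns to its start, so emit a `<polygon>` with points (Y-flipped): 50.64,120.53 28.92,194.39 40.98,21.56 8.43,169.48 59.02,145.55 80.11,110.96.

<svg xmlns="http://www.w3.org/2000/svg" width="139.08mm" height="226.46mm" viewBox="0 0 139.08 226.46">
  <polygon points="61.57,178.22 47.06,148.07 86.53,166.07" fill="none" stroke="#0000ff"/>
  <polygon points="50.64,120.53 28.92,194.39 40.98,21.56 8.43,169.48 59.02,145.55 80.11,110.96" fill="none" stroke="#0000ff"/>
</svg>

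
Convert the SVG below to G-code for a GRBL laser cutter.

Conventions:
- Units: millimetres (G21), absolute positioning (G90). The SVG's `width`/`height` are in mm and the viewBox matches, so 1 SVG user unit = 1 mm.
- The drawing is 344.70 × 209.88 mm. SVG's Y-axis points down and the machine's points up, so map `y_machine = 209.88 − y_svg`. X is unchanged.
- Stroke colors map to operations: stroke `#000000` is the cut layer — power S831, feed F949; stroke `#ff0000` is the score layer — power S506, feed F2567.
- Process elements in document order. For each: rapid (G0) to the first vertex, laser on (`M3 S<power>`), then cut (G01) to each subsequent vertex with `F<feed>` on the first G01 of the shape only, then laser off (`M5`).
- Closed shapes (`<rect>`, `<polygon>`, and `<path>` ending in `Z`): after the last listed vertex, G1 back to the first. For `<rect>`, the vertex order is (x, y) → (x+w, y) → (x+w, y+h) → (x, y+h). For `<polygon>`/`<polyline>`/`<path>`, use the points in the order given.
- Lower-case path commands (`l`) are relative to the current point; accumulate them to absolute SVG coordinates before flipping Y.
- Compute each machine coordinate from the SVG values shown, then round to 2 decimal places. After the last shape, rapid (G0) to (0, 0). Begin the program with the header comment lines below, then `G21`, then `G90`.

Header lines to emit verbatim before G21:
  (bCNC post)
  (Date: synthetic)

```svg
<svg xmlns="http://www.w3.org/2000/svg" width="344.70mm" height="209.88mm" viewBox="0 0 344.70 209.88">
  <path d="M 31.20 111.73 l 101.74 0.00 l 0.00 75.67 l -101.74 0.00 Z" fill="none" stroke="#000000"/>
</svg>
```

(bCNC post)
(Date: synthetic)
G21
G90
G0 X31.20 Y98.15
M3 S831
G01 X132.94 Y98.15 F949
G01 X132.94 Y22.48
G01 X31.20 Y22.48
G01 X31.20 Y98.15
M5
G0 X0.00 Y0.00

1 u = 1 mm; y_m = 209.88 − y.

[1] `<path>` rectangle, #000000→cut S831 F949: (31.20,98.15) → (132.94,98.15) → (132.94,22.48) → (31.20,22.48) → (31.20,98.15) (closed)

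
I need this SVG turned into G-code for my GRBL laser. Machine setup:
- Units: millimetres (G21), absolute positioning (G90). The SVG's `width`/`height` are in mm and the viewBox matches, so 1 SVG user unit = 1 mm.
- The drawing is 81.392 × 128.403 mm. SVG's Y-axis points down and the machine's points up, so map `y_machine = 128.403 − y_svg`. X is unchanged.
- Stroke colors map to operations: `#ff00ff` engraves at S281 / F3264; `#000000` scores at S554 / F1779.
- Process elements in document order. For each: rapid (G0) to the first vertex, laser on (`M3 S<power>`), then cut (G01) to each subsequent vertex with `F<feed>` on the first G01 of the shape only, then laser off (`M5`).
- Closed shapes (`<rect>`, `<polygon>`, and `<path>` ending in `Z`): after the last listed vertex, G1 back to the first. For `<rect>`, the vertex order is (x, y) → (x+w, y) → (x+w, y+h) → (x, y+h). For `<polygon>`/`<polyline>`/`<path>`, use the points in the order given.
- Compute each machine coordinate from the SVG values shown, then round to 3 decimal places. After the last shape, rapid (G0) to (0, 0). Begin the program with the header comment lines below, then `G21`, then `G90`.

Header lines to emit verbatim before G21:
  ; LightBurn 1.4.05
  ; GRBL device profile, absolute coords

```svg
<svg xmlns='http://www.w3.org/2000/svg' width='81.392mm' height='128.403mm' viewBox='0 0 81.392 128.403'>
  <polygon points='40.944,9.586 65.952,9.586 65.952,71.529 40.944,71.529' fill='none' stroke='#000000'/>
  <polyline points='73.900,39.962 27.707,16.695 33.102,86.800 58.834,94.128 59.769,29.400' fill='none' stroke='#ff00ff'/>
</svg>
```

1 u = 1 mm; y_m = 128.403 − y.

[1] `<polygon>` rectangle, #000000→score S554 F1779: (40.944,118.817) → (65.952,118.817) → (65.952,56.874) → (40.944,56.874) → (40.944,118.817) (closed)

[2] `<polyline>` open polyline, #ff00ff→engrave S281 F3264: (73.900,88.441) → (27.707,111.708) → (33.102,41.603) → (58.834,34.275) → (59.769,99.003)

; LightBurn 1.4.05
; GRBL device profile, absolute coords
G21
G90
G0 X40.944 Y118.817
M3 S554
G01 X65.952 Y118.817 F1779
G01 X65.952 Y56.874
G01 X40.944 Y56.874
G01 X40.944 Y118.817
M5
G0 X73.900 Y88.441
M3 S281
G01 X27.707 Y111.708 F3264
G01 X33.102 Y41.603
G01 X58.834 Y34.275
G01 X59.769 Y99.003
M5
G0 X0.000 Y0.000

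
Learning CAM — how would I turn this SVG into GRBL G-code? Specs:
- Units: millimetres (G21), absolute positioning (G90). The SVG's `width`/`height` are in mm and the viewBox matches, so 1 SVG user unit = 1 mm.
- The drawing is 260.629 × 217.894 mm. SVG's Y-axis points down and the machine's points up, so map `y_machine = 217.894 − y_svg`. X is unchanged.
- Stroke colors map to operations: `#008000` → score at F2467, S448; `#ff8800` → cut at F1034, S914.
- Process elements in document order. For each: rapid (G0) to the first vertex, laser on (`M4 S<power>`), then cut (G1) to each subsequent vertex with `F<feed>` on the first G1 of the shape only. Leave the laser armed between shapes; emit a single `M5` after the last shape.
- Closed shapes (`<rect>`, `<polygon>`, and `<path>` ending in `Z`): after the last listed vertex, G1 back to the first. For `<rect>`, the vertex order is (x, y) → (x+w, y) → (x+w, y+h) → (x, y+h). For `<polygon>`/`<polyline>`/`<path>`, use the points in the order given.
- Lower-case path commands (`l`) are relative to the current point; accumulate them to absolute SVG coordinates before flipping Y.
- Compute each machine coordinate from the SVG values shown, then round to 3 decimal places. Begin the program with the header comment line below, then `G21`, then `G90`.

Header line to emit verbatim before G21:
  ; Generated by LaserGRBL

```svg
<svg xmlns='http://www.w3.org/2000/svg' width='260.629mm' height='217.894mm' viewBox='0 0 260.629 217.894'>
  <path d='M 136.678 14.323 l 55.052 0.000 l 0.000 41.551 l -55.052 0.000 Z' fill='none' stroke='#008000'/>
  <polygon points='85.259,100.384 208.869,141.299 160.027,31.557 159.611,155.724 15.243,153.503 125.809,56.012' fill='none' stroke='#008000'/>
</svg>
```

Since the viewBox matches the mm dimensions, user units are millimetres directly. The only transform is the Y-flip y_m = 217.894 − y_svg.

Shape 1 is a rectangle drawn with `<path>`. Its stroke #008000 means score at S448, F2467. After flipping Y the toolpath is (136.678,203.571) → (191.730,203.571) → (191.730,162.020) → (136.678,162.020) → (136.678,203.571), returning to the start.

Shape 2 is a closed polygon drawn with `<polygon>`. Its stroke #008000 means score at S448, F2467. After flipping Y the toolpath is (85.259,117.510) → (208.869,76.595) → (160.027,186.337) → (159.611,62.170) → (15.243,64.391) → (125.809,161.882) → (85.259,117.510), returning to the start.

; Generated by LaserGRBL
G21
G90
G0 X136.678 Y203.571
M4 S448
G1 X191.730 Y203.571 F2467
G1 X191.730 Y162.020
G1 X136.678 Y162.020
G1 X136.678 Y203.571
G0 X85.259 Y117.510
M4 S448
G1 X208.869 Y76.595 F2467
G1 X160.027 Y186.337
G1 X159.611 Y62.170
G1 X15.243 Y64.391
G1 X125.809 Y161.882
G1 X85.259 Y117.510
M5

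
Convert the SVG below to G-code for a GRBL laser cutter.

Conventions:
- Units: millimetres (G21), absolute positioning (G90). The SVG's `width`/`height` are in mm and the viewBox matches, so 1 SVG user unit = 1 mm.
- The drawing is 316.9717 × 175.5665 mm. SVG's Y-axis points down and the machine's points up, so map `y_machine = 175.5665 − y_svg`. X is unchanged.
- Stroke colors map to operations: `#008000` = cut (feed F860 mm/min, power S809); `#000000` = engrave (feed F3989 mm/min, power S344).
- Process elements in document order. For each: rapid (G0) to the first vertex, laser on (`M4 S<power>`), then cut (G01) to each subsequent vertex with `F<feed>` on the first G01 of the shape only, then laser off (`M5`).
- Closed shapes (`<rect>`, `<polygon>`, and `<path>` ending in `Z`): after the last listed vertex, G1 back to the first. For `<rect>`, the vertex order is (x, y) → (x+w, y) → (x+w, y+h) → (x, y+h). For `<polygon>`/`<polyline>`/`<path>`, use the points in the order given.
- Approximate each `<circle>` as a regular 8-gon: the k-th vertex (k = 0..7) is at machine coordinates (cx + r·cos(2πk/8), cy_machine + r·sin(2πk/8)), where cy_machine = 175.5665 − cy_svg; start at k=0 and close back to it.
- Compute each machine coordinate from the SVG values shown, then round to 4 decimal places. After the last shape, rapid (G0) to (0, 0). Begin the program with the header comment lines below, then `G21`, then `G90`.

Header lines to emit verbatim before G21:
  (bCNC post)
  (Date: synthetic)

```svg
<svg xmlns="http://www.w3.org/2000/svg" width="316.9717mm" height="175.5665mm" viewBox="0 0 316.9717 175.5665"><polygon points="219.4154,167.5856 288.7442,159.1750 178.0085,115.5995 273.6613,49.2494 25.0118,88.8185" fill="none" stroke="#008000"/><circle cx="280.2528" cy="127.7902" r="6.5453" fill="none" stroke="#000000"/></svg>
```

(bCNC post)
(Date: synthetic)
G21
G90
G0 X219.4154 Y7.9809
M4 S809
G01 X288.7442 Y16.3915 F860
G01 X178.0085 Y59.9670
G01 X273.6613 Y126.3171
G01 X25.0118 Y86.7480
G01 X219.4154 Y7.9809
M5
G0 X286.7981 Y47.7763
M4 S344
G01 X284.8810 Y52.4045 F3989
G01 X280.2528 Y54.3216
G01 X275.6246 Y52.4045
G01 X273.7075 Y47.7763
G01 X275.6246 Y43.1481
G01 X280.2528 Y41.2310
G01 X284.8810 Y43.1481
G01 X286.7981 Y47.7763
M5
G0 X0.0000 Y0.0000

1 u = 1 mm; y_m = 175.5665 − y.

[1] `<polygon>` closed polygon, #008000→cut S809 F860: (219.4154,7.9809) → (288.7442,16.3915) → (178.0085,59.9670) → (273.6613,126.3171) → (25.0118,86.7480) → (219.4154,7.9809) (closed)

[2] `<circle>` circle, #000000→engrave S344 F3989: (286.7981,47.7763) → (284.8810,52.4045) → (280.2528,54.3216) → (275.6246,52.4045) → (273.7075,47.7763) → (275.6246,43.1481) → (280.2528,41.2310) → (284.8810,43.1481) → (286.7981,47.7763) (closed)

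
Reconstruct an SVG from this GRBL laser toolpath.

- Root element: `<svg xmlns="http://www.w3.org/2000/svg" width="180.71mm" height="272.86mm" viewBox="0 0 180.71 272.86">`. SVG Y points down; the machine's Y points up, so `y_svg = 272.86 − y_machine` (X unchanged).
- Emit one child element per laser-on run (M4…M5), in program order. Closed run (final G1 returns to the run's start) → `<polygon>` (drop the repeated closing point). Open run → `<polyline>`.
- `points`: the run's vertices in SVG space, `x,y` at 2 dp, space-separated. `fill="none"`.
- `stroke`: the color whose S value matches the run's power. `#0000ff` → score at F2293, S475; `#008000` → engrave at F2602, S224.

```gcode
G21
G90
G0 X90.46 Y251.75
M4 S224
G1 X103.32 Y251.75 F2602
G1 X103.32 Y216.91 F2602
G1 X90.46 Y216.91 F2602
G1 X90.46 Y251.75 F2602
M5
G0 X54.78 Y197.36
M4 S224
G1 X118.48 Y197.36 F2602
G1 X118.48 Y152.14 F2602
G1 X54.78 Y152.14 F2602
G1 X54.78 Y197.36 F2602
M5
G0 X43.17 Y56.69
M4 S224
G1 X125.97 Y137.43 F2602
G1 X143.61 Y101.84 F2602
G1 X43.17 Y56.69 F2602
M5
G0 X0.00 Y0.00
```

Machine Y-up, SVG Y-down with viewBox height 272.86, so y_svg = 272.86 − y_machine; X carries over. Every run uses S224, so all elements get stroke `#008000` (engrave).

Run 1: The run returns to its start, so emit a `<polygon>` with points (Y-flipped): 90.46,21.11 103.32,21.11 103.32,55.95 90.46,55.95.

Run 2: The run returns to its start, so emit a `<polygon>` with points (Y-flipped): 54.78,75.50 118.48,75.50 118.48,120.72 54.78,120.72.

Run 3: The run returns to its start, so emit a `<polygon>` with points (Y-flipped): 43.17,216.17 125.97,135.43 143.61,171.02.

<svg xmlns="http://www.w3.org/2000/svg" width="180.71mm" height="272.86mm" viewBox="0 0 180.71 272.86">
  <polygon points="90.46,21.11 103.32,21.11 103.32,55.95 90.46,55.95" fill="none" stroke="#008000"/>
  <polygon points="54.78,75.50 118.48,75.50 118.48,120.72 54.78,120.72" fill="none" stroke="#008000"/>
  <polygon points="43.17,216.17 125.97,135.43 143.61,171.02" fill="none" stroke="#008000"/>
</svg>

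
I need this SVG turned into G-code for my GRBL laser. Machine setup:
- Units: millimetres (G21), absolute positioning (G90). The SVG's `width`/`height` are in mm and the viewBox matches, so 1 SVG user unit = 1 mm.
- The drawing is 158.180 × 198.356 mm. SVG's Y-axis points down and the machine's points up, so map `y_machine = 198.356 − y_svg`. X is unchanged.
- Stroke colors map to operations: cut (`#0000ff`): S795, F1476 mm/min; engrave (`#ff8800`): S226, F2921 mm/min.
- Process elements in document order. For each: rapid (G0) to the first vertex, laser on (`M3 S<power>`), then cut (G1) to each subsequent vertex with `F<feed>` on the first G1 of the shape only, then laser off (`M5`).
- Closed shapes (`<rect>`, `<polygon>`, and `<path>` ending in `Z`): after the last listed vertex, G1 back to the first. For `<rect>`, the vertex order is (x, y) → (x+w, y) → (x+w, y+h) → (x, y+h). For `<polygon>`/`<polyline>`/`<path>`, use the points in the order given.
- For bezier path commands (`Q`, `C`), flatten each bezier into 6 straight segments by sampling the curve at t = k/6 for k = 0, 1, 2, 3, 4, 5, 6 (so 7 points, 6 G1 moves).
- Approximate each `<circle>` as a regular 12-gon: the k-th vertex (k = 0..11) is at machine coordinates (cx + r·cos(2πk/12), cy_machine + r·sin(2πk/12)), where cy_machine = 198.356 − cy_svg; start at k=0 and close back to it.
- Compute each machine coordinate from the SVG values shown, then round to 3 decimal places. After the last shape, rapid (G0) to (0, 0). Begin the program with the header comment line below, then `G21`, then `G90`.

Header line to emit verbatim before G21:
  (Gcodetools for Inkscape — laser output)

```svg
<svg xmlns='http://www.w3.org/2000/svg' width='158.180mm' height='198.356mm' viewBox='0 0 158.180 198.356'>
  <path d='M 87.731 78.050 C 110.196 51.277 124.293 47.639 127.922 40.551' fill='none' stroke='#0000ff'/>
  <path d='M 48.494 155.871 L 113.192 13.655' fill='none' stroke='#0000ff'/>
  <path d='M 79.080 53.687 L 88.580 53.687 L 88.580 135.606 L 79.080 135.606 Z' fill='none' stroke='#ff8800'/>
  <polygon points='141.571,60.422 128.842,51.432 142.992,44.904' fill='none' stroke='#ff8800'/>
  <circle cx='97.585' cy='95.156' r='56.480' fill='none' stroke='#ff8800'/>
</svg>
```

Since the viewBox matches the mm dimensions, user units are millimetres directly. The only transform is the Y-flip y_m = 198.356 − y_svg.

Shape 1 is a cubic bezier drawn with `<path>`. Its stroke #0000ff means cut at S795, F1476. After flipping Y the toolpath is (87.731,120.306) → (98.256,131.888) → (107.329,140.352) → (114.890,146.437) → (120.881,150.882) → (125.245,154.425) → (127.922,157.805).

Shape 2 is a line segment drawn with `<path>`. Its stroke #0000ff means cut at S795, F1476. After flipping Y the toolpath is (48.494,42.485) → (113.192,184.701).

Shape 3 is a rectangle drawn with `<path>`. Its stroke #ff8800 means engrave at S226, F2921. After flipping Y the toolpath is (79.080,144.669) → (88.580,144.669) → (88.580,62.750) → (79.080,62.750) → (79.080,144.669), returning to the start.

Shape 4 is a regular polygon drawn with `<polygon>`. Its stroke #ff8800 means engrave at S226, F2921. After flipping Y the toolpath is (141.571,137.934) → (128.842,146.924) → (142.992,153.452) → (141.571,137.934), returning to the start.

Shape 5 is a circle drawn with `<circle>`. Its stroke #ff8800 means engrave at S226, F2921. After flipping Y the toolpath is (154.065,103.200) → (146.498,131.440) → (125.825,152.113) → (97.585,159.680) → (69.345,152.113) → (48.672,131.440) → (41.105,103.200) → (48.672,74.960) → (69.345,54.287) → (97.585,46.720) → (125.825,54.287) → (146.498,74.960) → (154.065,103.200), returning to the start.

(Gcodetools for Inkscape — laser output)
G21
G90
G0 X87.731 Y120.306
M3 S795
G1 X98.256 Y131.888 F1476
G1 X107.329 Y140.352
G1 X114.890 Y146.437
G1 X120.881 Y150.882
G1 X125.245 Y154.425
G1 X127.922 Y157.805
M5
G0 X48.494 Y42.485
M3 S795
G1 X113.192 Y184.701 F1476
M5
G0 X79.080 Y144.669
M3 S226
G1 X88.580 Y144.669 F2921
G1 X88.580 Y62.750
G1 X79.080 Y62.750
G1 X79.080 Y144.669
M5
G0 X141.571 Y137.934
M3 S226
G1 X128.842 Y146.924 F2921
G1 X142.992 Y153.452
G1 X141.571 Y137.934
M5
G0 X154.065 Y103.200
M3 S226
G1 X146.498 Y131.440 F2921
G1 X125.825 Y152.113
G1 X97.585 Y159.680
G1 X69.345 Y152.113
G1 X48.672 Y131.440
G1 X41.105 Y103.200
G1 X48.672 Y74.960
G1 X69.345 Y54.287
G1 X97.585 Y46.720
G1 X125.825 Y54.287
G1 X146.498 Y74.960
G1 X154.065 Y103.200
M5
G0 X0.000 Y0.000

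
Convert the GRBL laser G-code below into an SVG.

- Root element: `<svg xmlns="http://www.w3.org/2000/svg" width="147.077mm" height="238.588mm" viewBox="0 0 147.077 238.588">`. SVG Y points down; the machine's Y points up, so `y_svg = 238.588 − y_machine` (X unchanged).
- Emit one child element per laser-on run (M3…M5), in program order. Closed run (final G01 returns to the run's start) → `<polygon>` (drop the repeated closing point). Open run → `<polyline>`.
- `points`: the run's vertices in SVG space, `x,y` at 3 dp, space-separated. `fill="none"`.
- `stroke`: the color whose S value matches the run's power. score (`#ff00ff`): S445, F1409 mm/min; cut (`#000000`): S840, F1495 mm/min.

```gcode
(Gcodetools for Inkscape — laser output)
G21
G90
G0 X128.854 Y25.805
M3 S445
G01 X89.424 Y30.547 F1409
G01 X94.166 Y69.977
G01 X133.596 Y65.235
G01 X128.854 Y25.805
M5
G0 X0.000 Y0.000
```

Each laser-on run becomes one SVG element. Flip Y back into SVG space with y_svg = 238.588 − y_machine. Every run uses S445, so all elements get stroke `#ff00ff` (score).

Run 1: The run returns to its start, so emit a `<polygon>` with points (Y-flipped): 128.854,212.783 89.424,208.041 94.166,168.611 133.596,173.353.

<svg xmlns="http://www.w3.org/2000/svg" width="147.077mm" height="238.588mm" viewBox="0 0 147.077 238.588">
  <polygon points="128.854,212.783 89.424,208.041 94.166,168.611 133.596,173.353" fill="none" stroke="#ff00ff"/>
</svg>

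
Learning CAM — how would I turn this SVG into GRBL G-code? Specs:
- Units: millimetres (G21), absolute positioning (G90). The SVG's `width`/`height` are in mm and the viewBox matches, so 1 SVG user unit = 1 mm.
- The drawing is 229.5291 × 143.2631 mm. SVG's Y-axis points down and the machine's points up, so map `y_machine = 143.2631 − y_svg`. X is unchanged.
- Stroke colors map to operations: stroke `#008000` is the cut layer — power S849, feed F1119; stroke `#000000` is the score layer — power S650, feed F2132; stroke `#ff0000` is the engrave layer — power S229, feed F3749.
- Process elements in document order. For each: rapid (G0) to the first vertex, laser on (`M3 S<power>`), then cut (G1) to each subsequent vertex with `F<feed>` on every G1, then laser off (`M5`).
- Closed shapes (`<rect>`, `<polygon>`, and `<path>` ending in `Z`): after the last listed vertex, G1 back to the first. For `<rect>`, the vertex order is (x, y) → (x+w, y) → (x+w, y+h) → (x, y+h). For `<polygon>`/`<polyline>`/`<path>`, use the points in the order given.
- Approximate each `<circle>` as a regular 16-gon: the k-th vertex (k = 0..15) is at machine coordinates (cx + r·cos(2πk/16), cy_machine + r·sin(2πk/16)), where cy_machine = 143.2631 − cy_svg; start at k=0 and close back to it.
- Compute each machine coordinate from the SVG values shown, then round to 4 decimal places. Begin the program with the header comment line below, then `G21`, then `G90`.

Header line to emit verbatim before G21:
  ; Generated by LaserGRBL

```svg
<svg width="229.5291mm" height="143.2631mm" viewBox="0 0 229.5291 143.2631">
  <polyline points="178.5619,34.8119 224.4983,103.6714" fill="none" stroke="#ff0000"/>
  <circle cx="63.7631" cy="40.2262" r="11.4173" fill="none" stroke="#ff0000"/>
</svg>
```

; Generated by LaserGRBL
G21
G90
G0 X178.5619 Y108.4512
M3 S229
G1 X224.4983 Y39.5917 F3749
M5
G0 X75.1804 Y103.0369
M3 S229
G1 X74.3113 Y107.4061 F3749
G1 X71.8364 Y111.1102 F3749
G1 X68.1323 Y113.5851 F3749
G1 X63.7631 Y114.4542 F3749
G1 X59.3939 Y113.5851 F3749
G1 X55.6898 Y111.1102 F3749
G1 X53.2149 Y107.4061 F3749
G1 X52.3458 Y103.0369 F3749
G1 X53.2149 Y98.6677 F3749
G1 X55.6898 Y94.9636 F3749
G1 X59.3939 Y92.4887 F3749
G1 X63.7631 Y91.6196 F3749
G1 X68.1323 Y92.4887 F3749
G1 X71.8364 Y94.9636 F3749
G1 X74.3113 Y98.6677 F3749
G1 X75.1804 Y103.0369 F3749
M5

viewBox `0 0 229.5291 143.2631` with mm width/height → 1 unit = 1 mm. Flip: y_m = 143.2631 − y_svg.

**Shape 1** — `<polyline>` line segment, stroke `#ff0000` → engrave (S229, F3749). Machine vertices: (178.5619,108.4512) → (224.4983,39.5917). Open path.

**Shape 2** — `<circle>` circle, stroke `#ff0000` → engrave (S229, F3749). Machine vertices: (75.1804,103.0369) → (74.3113,107.4061) → (71.8364,111.1102) → (68.1323,113.5851) → (63.7631,114.4542) → (59.3939,113.5851) → (55.6898,111.1102) → (53.2149,107.4061) → (52.3458,103.0369) → (53.2149,98.6677) → (55.6898,94.9636) → (59.3939,92.4887) → (63.7631,91.6196) → (68.1323,92.4887) → (71.8364,94.9636) → (74.3113,98.6677) → (75.1804,103.0369). Closed: final G1 returns to the first vertex.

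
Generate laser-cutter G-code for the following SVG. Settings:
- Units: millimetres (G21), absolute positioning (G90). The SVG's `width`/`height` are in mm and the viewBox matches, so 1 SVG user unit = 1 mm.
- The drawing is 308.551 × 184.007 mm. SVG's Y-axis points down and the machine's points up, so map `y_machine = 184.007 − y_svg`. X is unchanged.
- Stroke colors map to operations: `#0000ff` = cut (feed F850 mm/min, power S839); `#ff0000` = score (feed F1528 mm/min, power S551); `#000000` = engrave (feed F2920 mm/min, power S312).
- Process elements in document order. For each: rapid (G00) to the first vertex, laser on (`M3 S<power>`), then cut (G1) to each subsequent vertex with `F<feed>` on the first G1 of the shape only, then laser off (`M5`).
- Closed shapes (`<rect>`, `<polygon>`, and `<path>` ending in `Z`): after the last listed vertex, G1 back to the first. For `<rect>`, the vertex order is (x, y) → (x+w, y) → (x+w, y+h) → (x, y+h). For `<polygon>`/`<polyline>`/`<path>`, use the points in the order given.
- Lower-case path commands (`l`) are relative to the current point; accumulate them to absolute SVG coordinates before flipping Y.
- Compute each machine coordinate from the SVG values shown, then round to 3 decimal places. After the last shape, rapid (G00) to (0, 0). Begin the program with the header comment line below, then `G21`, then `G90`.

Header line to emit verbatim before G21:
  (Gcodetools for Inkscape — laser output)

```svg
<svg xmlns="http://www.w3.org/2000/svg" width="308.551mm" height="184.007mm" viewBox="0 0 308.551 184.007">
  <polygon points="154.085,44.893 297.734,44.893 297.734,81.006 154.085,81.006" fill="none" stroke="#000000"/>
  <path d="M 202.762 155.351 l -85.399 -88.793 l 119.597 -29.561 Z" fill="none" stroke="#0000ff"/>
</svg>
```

(Gcodetools for Inkscape — laser output)
G21
G90
G00 X154.085 Y139.114
M3 S312
G1 X297.734 Y139.114 F2920
G1 X297.734 Y103.001
G1 X154.085 Y103.001
G1 X154.085 Y139.114
M5
G00 X202.762 Y28.656
M3 S839
G1 X117.363 Y117.449 F850
G1 X236.960 Y147.010
G1 X202.762 Y28.656
M5
G00 X0.000 Y0.000

Since the viewBox matches the mm dimensions, user units are millimetres directly. The only transform is the Y-flip y_m = 184.007 − y_svg.

Shape 1 is a rectangle drawn with `<polygon>`. Its stroke #000000 means engrave at S312, F2920. After flipping Y the toolpath is (154.085,139.114) → (297.734,139.114) → (297.734,103.001) → (154.085,103.001) → (154.085,139.114), returning to the start.

Shape 2 is a regular polygon drawn with `<path>`. Its stroke #0000ff means cut at S839, F850. After flipping Y the toolpath is (202.762,28.656) → (117.363,117.449) → (236.960,147.010) → (202.762,28.656), returning to the start.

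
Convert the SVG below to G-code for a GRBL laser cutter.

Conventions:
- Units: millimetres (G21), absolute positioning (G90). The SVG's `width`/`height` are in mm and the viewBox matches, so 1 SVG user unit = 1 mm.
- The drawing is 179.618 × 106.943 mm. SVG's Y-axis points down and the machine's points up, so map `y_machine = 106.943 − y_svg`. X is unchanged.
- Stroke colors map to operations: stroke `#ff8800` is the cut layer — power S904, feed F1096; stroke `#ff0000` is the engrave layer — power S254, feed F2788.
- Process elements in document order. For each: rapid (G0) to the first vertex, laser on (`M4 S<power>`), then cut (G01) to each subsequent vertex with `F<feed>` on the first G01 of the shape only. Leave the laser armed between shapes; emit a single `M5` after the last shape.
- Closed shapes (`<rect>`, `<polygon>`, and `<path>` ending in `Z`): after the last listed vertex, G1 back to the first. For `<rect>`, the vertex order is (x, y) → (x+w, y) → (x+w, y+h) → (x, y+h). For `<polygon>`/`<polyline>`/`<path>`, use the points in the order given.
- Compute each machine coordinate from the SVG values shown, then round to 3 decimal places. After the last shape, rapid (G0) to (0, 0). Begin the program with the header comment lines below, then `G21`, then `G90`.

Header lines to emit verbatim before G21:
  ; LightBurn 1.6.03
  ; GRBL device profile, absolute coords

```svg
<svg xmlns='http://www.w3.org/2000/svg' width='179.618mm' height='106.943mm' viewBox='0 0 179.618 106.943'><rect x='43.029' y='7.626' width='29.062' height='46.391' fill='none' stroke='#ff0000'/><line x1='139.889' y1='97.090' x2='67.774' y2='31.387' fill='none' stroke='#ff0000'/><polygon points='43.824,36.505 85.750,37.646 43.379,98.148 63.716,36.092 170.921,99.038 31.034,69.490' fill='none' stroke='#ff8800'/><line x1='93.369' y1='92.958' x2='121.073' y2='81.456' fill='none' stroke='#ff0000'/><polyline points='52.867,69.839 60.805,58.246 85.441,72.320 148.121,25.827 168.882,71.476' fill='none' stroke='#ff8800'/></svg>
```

viewBox `0 0 179.618 106.943` with mm width/height → 1 unit = 1 mm. Flip: y_m = 106.943 − y_svg.

**Shape 1** — `<rect>` rectangle, stroke `#ff0000` → engrave (S254, F2788). Machine vertices: (43.029,99.317) → (72.091,99.317) → (72.091,52.926) → (43.029,52.926) → (43.029,99.317). Closed: final G1 returns to the first vertex.

**Shape 2** — `<line>` line segment, stroke `#ff0000` → engrave (S254, F2788). Machine vertices: (139.889,9.853) → (67.774,75.556). Open path.

**Shape 3** — `<polygon>` closed polygon, stroke `#ff8800` → cut (S904, F1096). Machine vertices: (43.824,70.438) → (85.750,69.297) → (43.379,8.795) → (63.716,70.851) → (170.921,7.905) → (31.034,37.453) → (43.824,70.438). Closed: final G1 returns to the first vertex.

**Shape 4** — `<line>` line segment, stroke `#ff0000` → engrave (S254, F2788). Machine vertices: (93.369,13.985) → (121.073,25.487). Open path.

**Shape 5** — `<polyline>` open polyline, stroke `#ff8800` → cut (S904, F1096). Machine vertices: (52.867,37.104) → (60.805,48.697) → (85.441,34.623) → (148.121,81.116) → (168.882,35.467). Open path.

; LightBurn 1.6.03
; GRBL device profile, absolute coords
G21
G90
G0 X43.029 Y99.317
M4 S254
G01 X72.091 Y99.317 F2788
G01 X72.091 Y52.926
G01 X43.029 Y52.926
G01 X43.029 Y99.317
G0 X139.889 Y9.853
M4 S254
G01 X67.774 Y75.556 F2788
G0 X43.824 Y70.438
M4 S904
G01 X85.750 Y69.297 F1096
G01 X43.379 Y8.795
G01 X63.716 Y70.851
G01 X170.921 Y7.905
G01 X31.034 Y37.453
G01 X43.824 Y70.438
G0 X93.369 Y13.985
M4 S254
G01 X121.073 Y25.487 F2788
G0 X52.867 Y37.104
M4 S904
G01 X60.805 Y48.697 F1096
G01 X85.441 Y34.623
G01 X148.121 Y81.116
G01 X168.882 Y35.467
M5
G0 X0.000 Y0.000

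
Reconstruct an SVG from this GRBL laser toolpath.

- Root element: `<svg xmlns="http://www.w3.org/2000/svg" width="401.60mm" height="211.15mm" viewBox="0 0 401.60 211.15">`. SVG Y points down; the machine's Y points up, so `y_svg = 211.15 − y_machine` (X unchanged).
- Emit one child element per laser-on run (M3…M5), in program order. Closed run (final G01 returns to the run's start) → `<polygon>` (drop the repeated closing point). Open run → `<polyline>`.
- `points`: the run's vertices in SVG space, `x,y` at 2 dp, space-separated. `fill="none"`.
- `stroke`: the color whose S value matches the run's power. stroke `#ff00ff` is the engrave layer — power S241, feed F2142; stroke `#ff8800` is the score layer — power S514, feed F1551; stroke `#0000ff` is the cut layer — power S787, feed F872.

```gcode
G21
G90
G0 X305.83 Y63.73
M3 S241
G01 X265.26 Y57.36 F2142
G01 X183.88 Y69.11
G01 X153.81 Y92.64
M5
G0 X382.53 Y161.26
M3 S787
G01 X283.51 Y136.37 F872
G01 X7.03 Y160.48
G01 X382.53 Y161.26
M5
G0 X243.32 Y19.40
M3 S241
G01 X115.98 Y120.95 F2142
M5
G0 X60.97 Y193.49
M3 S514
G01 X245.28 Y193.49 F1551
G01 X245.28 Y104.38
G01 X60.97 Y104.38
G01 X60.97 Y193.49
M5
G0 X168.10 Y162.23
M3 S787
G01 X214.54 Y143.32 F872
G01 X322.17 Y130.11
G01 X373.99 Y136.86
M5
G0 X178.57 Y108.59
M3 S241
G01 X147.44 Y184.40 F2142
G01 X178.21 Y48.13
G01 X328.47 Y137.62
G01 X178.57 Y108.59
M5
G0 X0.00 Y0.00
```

<svg xmlns="http://www.w3.org/2000/svg" width="401.60mm" height="211.15mm" viewBox="0 0 401.60 211.15">
  <polyline points="305.83,147.42 265.26,153.79 183.88,142.04 153.81,118.51" fill="none" stroke="#ff00ff"/>
  <polygon points="382.53,49.89 283.51,74.78 7.03,50.67" fill="none" stroke="#0000ff"/>
  <polyline points="243.32,191.75 115.98,90.20" fill="none" stroke="#ff00ff"/>
  <polygon points="60.97,17.66 245.28,17.66 245.28,106.77 60.97,106.77" fill="none" stroke="#ff8800"/>
  <polyline points="168.10,48.92 214.54,67.83 322.17,81.04 373.99,74.29" fill="none" stroke="#0000ff"/>
  <polygon points="178.57,102.56 147.44,26.75 178.21,163.02 328.47,73.53" fill="none" stroke="#ff00ff"/>
</svg>

Machine Y-up, SVG Y-down with viewBox height 211.15, so y_svg = 211.15 − y_machine; X carries over.

Run 1: the run's S241 means `#ff00ff` (engrave). The run is open, so emit a `<polyline>` with points (Y-flipped): 305.83,147.42 265.26,153.79 183.88,142.04 153.81,118.51.

Run 2: power S787 maps to stroke `#0000ff` (cut). The run returns to its start, so emit a `<polygon>` with points (Y-flipped): 382.53,49.89 283.51,74.78 7.03,50.67.

Run 3: S241 ⇒ engrave layer `#ff00ff`. The run is open, so emit a `<polyline>` with points (Y-flipped): 243.32,191.75 115.98,90.20.

Run 4: S514 ⇒ score layer `#ff8800`. The run returns to its start, so emit a `<polygon>` with points (Y-flipped): 60.97,17.66 245.28,17.66 245.28,106.77 60.97,106.77.

Run 5: power S787 maps to stroke `#0000ff` (cut). The run is open, so emit a `<polyline>` with points (Y-flipped): 168.10,48.92 214.54,67.83 322.17,81.04 373.99,74.29.

Run 6: power S241 maps to stroke `#ff00ff` (engrave). The run returns to its start, so emit a `<polygon>` with points (Y-flipped): 178.57,102.56 147.44,26.75 178.21,163.02 328.47,73.53.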